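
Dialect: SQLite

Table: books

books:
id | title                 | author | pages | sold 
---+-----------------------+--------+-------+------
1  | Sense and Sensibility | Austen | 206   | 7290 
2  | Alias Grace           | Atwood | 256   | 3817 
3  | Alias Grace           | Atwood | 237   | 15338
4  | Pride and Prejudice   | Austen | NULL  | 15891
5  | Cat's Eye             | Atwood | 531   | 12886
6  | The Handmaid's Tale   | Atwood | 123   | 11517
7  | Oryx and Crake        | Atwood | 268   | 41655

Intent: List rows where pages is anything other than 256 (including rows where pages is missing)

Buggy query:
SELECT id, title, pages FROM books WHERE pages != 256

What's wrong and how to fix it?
Bug: Inequality against NULL is unknown, not true; rows with NULL are dropped

Fix: Add an explicit OR pages IS NULL to include the missing-value rows

Corrected query:
SELECT id, title, pages FROM books WHERE pages != 256 OR pages IS NULL

Result:
id | title                 | pages
---+-----------------------+------
1  | Sense and Sensibility | 206  
3  | Alias Grace           | 237  
4  | Pride and Prejudice   | NULL 
5  | Cat's Eye             | 531  
6  | The Handmaid's Tale   | 123  
7  | Oryx and Crake        | 268  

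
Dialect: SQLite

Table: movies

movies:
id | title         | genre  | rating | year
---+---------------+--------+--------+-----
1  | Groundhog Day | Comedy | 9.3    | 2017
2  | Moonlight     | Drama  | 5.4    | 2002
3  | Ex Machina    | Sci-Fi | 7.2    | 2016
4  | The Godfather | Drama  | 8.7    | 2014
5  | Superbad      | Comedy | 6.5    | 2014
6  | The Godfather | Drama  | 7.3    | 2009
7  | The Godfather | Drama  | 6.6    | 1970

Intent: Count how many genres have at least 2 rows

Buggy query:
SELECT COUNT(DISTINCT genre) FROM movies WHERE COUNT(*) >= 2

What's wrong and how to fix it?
Bug: WHERE filters individual rows, not groups, so a group-level COUNT is invalid there

Fix: Group first with HAVING COUNT(*) >= 2, then COUNT the resulting groups

Corrected query:
SELECT COUNT(*) FROM (SELECT genre FROM movies GROUP BY genre HAVING COUNT(*) >= 2)

Result:
COUNT(*)
--------
2       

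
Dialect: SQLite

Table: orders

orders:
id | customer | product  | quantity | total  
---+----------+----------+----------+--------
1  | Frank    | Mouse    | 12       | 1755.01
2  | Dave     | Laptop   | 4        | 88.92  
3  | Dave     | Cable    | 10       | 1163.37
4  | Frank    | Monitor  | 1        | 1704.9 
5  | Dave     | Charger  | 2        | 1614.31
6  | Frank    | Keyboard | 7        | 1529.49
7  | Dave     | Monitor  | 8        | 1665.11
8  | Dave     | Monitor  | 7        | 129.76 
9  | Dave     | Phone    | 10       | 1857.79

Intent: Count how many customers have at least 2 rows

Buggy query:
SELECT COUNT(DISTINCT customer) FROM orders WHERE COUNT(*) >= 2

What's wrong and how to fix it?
Bug: COUNT(*) cannot appear in WHERE; the per-group count doesn't exist yet

Fix: Use a subquery that GROUPs and filters with HAVING, then count its rows

Corrected query:
SELECT COUNT(*) FROM (SELECT customer FROM orders GROUP BY customer HAVING COUNT(*) >= 2)

Result:
COUNT(*)
--------
2       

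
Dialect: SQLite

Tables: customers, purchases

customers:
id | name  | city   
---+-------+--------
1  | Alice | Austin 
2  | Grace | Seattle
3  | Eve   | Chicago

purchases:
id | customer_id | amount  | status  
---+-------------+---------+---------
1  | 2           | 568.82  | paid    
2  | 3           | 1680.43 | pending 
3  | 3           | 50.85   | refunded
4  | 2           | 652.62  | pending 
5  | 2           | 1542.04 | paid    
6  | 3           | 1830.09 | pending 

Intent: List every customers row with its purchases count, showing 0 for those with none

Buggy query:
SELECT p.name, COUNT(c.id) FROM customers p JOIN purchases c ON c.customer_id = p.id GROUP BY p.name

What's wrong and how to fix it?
Bug: An inner join excludes parents with zero children

Fix: Use LEFT JOIN so parents without children still appear (COUNT(c.id) gives 0)

Corrected query:
SELECT p.name, COUNT(c.id) FROM customers p LEFT JOIN purchases c ON c.customer_id = p.id GROUP BY p.name

Result:
name  | COUNT(c.id)
------+------------
Alice | 0          
Eve   | 3          
Grace | 3          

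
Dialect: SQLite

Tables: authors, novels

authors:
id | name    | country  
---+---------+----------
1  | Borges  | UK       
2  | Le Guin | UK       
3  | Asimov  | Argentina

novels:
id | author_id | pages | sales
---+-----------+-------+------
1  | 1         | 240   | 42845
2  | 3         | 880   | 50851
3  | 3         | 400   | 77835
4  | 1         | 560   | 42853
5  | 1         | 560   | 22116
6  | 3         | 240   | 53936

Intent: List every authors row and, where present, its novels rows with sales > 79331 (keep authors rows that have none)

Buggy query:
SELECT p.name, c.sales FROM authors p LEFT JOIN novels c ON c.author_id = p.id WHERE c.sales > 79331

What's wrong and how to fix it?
Bug: A WHERE condition on the right-hand table after LEFT JOIN drops unmatched parents

Fix: Put 'c.sales > 79331' in the JOIN's ON clause instead of WHERE

Corrected query:
SELECT p.name, c.sales FROM authors p LEFT JOIN novels c ON c.author_id = p.id AND c.sales > 79331

Result:
name    | sales
--------+------
Borges  | NULL 
Le Guin | NULL 
Asimov  | NULL 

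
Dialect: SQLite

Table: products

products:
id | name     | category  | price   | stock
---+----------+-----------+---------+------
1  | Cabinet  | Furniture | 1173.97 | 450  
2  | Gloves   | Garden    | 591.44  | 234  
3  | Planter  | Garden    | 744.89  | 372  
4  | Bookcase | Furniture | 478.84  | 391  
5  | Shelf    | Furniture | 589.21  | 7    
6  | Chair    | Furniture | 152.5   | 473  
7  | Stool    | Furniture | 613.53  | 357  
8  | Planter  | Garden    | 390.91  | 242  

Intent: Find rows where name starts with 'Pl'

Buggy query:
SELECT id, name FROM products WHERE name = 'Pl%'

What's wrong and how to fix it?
Bug: Wildcards only work with LIKE; '=' treats '%' as a literal character

Fix: Use LIKE for wildcard pattern matching

Corrected query:
SELECT id, name FROM products WHERE name LIKE 'Pl%'

Result:
id | name   
---+--------
3  | Planter
8  | Planter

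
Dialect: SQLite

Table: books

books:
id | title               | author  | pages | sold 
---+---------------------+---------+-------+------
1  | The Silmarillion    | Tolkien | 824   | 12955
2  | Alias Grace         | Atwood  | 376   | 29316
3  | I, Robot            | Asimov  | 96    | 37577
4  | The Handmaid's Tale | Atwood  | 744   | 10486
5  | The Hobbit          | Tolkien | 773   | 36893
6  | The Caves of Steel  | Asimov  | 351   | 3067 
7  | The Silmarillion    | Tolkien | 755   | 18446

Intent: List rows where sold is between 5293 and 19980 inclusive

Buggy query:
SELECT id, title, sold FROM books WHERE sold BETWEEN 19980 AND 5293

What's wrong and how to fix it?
Bug: The bounds are reversed; BETWEEN a AND b requires a <= b to match anything

Fix: Write BETWEEN 5293 AND 19980

Corrected query:
SELECT id, title, sold FROM books WHERE sold BETWEEN 5293 AND 19980

Result:
id | title               | sold 
---+---------------------+------
1  | The Silmarillion    | 12955
4  | The Handmaid's Tale | 10486
7  | The Silmarillion    | 18446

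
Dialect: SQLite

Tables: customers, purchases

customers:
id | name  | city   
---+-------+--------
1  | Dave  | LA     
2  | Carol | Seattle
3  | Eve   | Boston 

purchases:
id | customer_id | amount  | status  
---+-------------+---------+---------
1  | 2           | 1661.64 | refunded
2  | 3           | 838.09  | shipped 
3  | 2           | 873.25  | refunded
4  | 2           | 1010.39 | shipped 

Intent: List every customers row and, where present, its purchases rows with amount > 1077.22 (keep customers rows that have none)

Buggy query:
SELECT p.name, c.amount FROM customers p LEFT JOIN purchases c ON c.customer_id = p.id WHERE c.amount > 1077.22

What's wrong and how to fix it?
Bug: A WHERE condition on the right-hand table after LEFT JOIN drops unmatched parents

Fix: Put 'c.amount > 1077.22' in the JOIN's ON clause instead of WHERE

Corrected query:
SELECT p.name, c.amount FROM customers p LEFT JOIN purchases c ON c.customer_id = p.id AND c.amount > 1077.22

Result:
name  | amount 
------+--------
Dave  | NULL   
Carol | 1661.64
Eve   | NULL   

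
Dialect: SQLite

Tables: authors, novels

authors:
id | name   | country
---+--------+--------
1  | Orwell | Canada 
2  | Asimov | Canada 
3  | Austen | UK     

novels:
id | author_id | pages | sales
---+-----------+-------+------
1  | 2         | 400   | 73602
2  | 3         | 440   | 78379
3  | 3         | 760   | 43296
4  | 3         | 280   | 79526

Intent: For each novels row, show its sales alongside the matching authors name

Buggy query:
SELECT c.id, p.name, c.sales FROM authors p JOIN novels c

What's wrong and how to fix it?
Bug: Missing join condition: each novels row is matched to all authors rows instead of just its own

Fix: Specify the join condition linking the foreign key to the parent id

Corrected query:
SELECT c.id, p.name, c.sales FROM authors p JOIN novels c ON c.author_id = p.id

Result:
id | name   | sales
---+--------+------
1  | Asimov | 73602
2  | Austen | 78379
3  | Austen | 43296
4  | Austen | 79526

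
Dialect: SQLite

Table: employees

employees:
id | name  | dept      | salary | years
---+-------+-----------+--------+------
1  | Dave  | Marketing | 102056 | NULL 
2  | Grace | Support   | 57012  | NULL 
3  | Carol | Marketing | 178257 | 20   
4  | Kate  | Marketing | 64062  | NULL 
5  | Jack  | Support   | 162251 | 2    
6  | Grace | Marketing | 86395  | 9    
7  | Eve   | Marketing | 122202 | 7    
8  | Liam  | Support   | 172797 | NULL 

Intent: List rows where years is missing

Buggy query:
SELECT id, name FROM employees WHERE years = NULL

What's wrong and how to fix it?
Bug: Comparing to NULL with '=' never matches; NULL = NULL is unknown, not true

Fix: Replace '= NULL' with 'IS NULL'

Corrected query:
SELECT id, name FROM employees WHERE years IS NULL

Result:
id | name 
---+------
1  | Dave 
2  | Grace
4  | Kate 
8  | Liam 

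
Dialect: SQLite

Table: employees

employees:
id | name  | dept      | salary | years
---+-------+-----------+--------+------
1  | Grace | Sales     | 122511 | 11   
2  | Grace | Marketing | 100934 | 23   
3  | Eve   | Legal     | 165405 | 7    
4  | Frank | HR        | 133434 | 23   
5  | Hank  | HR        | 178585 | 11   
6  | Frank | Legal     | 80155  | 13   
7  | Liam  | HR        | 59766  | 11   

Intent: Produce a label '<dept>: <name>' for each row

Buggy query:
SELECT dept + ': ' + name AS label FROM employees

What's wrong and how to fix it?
Bug: SQLite uses || for string concatenation; + coerces text to numbers (yielding 0)

Fix: Replace + with || to concatenate text

Corrected query:
SELECT dept || ': ' || name AS label FROM employees

Result:
label           
----------------
Sales: Grace    
Marketing: Grace
Legal: Eve      
HR: Frank       
HR: Hank        
Legal: Frank    
HR: Liam        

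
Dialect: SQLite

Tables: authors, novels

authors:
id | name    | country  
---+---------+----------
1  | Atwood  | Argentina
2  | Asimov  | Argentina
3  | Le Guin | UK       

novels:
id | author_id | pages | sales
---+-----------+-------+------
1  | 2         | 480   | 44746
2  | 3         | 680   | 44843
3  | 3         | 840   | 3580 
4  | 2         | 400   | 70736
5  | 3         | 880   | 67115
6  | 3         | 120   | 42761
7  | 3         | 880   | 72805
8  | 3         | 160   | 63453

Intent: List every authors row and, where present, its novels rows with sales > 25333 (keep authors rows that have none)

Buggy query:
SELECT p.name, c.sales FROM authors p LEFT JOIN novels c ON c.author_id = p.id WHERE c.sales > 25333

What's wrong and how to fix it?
Bug: Filtering c.sales in WHERE discards the NULL rows produced by LEFT JOIN, turning it into an inner join

Fix: Move the right-table condition into the ON clause so unmatched parents are kept

Corrected query:
SELECT p.name, c.sales FROM authors p LEFT JOIN novels c ON c.author_id = p.id AND c.sales > 25333

Result:
name    | sales
--------+------
Atwood  | NULL 
Asimov  | 44746
Asimov  | 70736
Le Guin | 42761
Le Guin | 44843
Le Guin | 63453
Le Guin | 67115
Le Guin | 72805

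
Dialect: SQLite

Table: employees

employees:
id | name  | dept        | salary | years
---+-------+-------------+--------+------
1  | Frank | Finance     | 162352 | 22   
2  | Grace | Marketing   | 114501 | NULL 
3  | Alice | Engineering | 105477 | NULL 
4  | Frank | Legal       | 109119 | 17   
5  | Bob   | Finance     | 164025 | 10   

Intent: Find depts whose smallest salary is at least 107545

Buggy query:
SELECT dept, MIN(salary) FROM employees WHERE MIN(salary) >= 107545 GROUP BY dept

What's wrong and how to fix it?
Bug: Aggregates like MIN are computed per group after WHERE runs

Fix: Use HAVING for the per-group MIN condition

Corrected query:
SELECT dept, MIN(salary) FROM employees GROUP BY dept HAVING MIN(salary) >= 107545

Result:
dept      | MIN(salary)
----------+------------
Finance   | 162352     
Legal     | 109119     
Marketing | 114501     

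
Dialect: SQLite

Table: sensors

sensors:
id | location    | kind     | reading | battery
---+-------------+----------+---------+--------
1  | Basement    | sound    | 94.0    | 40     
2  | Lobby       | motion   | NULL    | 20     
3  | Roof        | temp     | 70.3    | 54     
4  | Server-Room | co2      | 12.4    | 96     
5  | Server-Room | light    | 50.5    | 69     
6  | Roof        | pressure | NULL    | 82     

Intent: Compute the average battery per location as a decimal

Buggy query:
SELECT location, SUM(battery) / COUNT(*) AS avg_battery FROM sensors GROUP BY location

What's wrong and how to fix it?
Bug: Both operands are integers, so '/' performs integer division and truncates

Fix: Cast one side to REAL so the division keeps the fractional part

Corrected query:
SELECT location, SUM(battery) * 1.0 / COUNT(*) AS avg_battery FROM sensors GROUP BY location

Result:
location    | avg_battery
------------+------------
Basement    | 40         
Lobby       | 20         
Roof        | 68         
Server-Room | 82.5       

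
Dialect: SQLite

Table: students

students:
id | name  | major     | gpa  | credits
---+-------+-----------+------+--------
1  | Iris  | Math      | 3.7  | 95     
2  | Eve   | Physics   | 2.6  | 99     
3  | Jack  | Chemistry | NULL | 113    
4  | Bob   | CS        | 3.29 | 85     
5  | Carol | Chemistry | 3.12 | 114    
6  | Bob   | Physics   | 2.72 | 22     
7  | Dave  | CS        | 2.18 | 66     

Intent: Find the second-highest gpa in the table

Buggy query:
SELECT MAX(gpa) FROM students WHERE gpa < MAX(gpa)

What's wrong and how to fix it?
Bug: The inner MAX is an aggregate inside WHERE, which is not allowed

Fix: Put the inner MAX in a scalar subquery

Corrected query:
SELECT MAX(gpa) FROM students WHERE gpa < (SELECT MAX(gpa) FROM students)

Result:
MAX(gpa)
--------
3.29    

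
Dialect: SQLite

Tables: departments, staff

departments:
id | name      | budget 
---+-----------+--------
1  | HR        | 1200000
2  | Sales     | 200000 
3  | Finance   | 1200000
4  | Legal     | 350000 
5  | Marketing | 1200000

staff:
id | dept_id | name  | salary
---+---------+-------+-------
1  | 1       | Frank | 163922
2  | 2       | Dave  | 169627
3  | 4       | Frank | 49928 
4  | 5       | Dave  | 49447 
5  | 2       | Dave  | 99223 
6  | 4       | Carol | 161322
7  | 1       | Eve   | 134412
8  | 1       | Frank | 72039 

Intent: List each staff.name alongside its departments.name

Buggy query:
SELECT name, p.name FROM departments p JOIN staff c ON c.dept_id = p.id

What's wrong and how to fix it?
Bug: 'name' exists in both joined tables, so the database can't tell which one is meant

Fix: Qualify the column with its table alias (c.name)

Corrected query:
SELECT c.name, p.name FROM departments p JOIN staff c ON c.dept_id = p.id

Result:
name  | name     
------+----------
Frank | HR       
Dave  | Sales    
Frank | Legal    
Dave  | Marketing
Dave  | Sales    
Carol | Legal    
Eve   | HR       
Frank | HR       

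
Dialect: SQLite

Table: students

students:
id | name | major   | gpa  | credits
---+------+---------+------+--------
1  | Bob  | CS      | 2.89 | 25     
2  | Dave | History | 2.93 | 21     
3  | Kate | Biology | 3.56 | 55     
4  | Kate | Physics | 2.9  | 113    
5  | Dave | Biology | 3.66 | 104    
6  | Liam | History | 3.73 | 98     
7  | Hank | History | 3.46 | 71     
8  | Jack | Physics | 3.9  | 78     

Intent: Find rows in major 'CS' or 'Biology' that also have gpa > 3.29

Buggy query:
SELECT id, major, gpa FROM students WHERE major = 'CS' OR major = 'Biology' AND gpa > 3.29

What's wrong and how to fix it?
Bug: Without parentheses, AND is evaluated before OR, so the gpa filter only applies to the 'Biology' branch

Fix: Group the OR with parentheses (or use IN), then AND the threshold

Corrected query:
SELECT id, major, gpa FROM students WHERE (major = 'CS' OR major = 'Biology') AND gpa > 3.29

Result:
id | major   | gpa 
---+---------+-----
3  | Biology | 3.56
5  | Biology | 3.66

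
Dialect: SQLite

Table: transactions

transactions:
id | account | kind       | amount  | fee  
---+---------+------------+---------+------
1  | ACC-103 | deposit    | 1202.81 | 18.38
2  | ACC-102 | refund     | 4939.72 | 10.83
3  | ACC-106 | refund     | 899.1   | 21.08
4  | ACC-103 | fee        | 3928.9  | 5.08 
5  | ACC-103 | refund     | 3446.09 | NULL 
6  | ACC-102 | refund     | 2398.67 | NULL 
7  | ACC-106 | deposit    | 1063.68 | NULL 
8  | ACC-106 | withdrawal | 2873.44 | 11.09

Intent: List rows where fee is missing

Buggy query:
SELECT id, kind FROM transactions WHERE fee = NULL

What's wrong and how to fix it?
Bug: '= NULL' is always unknown in SQL three-valued logic, so no rows match

Fix: Use IS NULL to test for NULL

Corrected query:
SELECT id, kind FROM transactions WHERE fee IS NULL

Result:
id | kind   
---+--------
5  | refund 
6  | refund 
7  | deposit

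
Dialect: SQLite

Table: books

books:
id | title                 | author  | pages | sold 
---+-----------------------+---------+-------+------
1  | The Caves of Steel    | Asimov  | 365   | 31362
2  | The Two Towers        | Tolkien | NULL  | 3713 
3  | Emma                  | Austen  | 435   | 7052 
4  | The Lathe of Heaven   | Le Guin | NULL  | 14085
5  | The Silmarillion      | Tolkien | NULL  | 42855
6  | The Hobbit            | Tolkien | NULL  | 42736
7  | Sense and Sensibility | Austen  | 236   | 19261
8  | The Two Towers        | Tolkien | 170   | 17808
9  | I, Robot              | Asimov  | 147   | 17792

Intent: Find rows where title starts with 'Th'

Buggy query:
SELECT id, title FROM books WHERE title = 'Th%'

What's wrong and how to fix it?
Bug: Wildcards only work with LIKE; '=' treats '%' as a literal character

Fix: Use LIKE for wildcard pattern matching

Corrected query:
SELECT id, title FROM books WHERE title LIKE 'Th%'

Result:
id | title              
---+--------------------
1  | The Caves of Steel 
2  | The Two Towers     
4  | The Lathe of Heaven
5  | The Silmarillion   
6  | The Hobbit         
8  | The Two Towers     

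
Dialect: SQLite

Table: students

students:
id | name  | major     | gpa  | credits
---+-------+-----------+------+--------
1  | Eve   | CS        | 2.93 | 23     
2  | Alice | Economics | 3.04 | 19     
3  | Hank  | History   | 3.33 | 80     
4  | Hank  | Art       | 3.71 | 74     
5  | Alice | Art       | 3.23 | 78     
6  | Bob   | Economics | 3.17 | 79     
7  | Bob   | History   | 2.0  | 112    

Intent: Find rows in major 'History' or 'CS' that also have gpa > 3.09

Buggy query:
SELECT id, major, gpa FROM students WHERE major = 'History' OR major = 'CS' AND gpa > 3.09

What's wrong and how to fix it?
Bug: AND binds tighter than OR, so this parses as major = 'History' OR (major = 'CS' AND gpa > 3.09)

Fix: Group the OR with parentheses (or use IN), then AND the threshold

Corrected query:
SELECT id, major, gpa FROM students WHERE (major = 'History' OR major = 'CS') AND gpa > 3.09

Result:
id | major   | gpa 
---+---------+-----
3  | History | 3.33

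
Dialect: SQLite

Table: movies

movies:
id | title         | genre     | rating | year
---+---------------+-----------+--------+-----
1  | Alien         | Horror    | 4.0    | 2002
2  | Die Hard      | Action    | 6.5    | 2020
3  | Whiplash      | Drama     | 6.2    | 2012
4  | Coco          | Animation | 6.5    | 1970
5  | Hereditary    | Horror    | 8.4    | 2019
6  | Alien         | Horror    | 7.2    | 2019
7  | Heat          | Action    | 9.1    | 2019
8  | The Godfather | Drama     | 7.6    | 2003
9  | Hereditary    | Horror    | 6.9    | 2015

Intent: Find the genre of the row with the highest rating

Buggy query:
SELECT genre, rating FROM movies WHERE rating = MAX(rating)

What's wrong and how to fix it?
Bug: WHERE is evaluated per row; an aggregate over the whole table isn't defined there

Fix: Wrap MAX in a scalar subquery so WHERE compares against a single value

Corrected query:
SELECT genre, rating FROM movies WHERE rating = (SELECT MAX(rating) FROM movies)

Result:
genre  | rating
-------+-------
Action | 9.1   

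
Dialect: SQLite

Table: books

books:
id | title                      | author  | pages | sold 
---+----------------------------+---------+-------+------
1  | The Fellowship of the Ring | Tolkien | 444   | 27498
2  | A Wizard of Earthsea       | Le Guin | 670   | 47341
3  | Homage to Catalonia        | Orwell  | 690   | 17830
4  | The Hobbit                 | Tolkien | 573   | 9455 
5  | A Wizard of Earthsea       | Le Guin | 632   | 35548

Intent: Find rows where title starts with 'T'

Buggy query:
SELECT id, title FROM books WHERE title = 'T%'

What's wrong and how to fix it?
Bug: '=' compares the literal string including the % character; pattern matching needs LIKE

Fix: Replace '=' with LIKE so 'T%' is treated as a pattern

Corrected query:
SELECT id, title FROM books WHERE title LIKE 'T%'

Result:
id | title                     
---+---------------------------
1  | The Fellowship of the Ring
4  | The Hobbit                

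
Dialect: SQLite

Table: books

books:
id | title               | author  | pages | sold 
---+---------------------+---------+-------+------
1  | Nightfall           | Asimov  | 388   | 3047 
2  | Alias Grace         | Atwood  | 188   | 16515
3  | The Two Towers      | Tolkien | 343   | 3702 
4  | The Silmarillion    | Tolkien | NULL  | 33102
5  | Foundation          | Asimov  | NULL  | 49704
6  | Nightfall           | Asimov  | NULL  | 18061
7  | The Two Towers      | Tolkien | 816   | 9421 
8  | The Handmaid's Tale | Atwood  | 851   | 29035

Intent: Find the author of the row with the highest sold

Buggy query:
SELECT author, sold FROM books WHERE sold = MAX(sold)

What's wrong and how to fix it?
Bug: WHERE is evaluated per row; an aggregate over the whole table isn't defined there

Fix: Use a subquery: WHERE sold = (SELECT MAX(sold) FROM books)

Corrected query:
SELECT author, sold FROM books WHERE sold = (SELECT MAX(sold) FROM books)

Result:
author | sold 
-------+------
Asimov | 49704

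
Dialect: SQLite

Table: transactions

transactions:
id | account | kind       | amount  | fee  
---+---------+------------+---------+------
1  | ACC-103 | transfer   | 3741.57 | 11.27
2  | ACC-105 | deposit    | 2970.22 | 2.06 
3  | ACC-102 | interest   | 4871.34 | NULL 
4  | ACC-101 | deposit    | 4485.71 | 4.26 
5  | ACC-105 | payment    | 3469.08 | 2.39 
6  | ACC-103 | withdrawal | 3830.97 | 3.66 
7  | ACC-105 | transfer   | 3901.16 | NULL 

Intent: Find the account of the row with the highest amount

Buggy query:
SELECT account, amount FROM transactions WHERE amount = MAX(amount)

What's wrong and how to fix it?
Bug: MAX(amount) is an aggregate and cannot be used directly in WHERE

Fix: Wrap MAX in a scalar subquery so WHERE compares against a single value

Corrected query:
SELECT account, amount FROM transactions WHERE amount = (SELECT MAX(amount) FROM transactions)

Result:
account | amount 
--------+--------
ACC-102 | 4871.34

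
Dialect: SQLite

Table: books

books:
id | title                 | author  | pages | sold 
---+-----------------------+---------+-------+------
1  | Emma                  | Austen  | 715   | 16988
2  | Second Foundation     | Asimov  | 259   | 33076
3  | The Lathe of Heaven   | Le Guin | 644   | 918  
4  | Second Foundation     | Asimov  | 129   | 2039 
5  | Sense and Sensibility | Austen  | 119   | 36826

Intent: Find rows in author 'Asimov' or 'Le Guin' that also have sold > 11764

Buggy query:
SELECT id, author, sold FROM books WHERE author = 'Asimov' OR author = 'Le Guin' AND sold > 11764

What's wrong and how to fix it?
Bug: AND binds tighter than OR, so this parses as author = 'Asimov' OR (author = 'Le Guin' AND sold > 11764)

Fix: Group the OR with parentheses (or use IN), then AND the threshold

Corrected query:
SELECT id, author, sold FROM books WHERE (author = 'Asimov' OR author = 'Le Guin') AND sold > 11764

Result:
id | author | sold 
---+--------+------
2  | Asimov | 33076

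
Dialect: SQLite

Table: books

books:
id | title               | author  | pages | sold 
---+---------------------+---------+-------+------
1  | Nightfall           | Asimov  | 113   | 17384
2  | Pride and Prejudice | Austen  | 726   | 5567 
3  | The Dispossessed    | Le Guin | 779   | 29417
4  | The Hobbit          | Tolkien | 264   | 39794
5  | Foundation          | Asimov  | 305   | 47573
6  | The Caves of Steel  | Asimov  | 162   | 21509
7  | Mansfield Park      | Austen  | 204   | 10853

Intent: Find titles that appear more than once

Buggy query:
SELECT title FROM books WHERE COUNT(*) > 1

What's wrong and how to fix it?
Bug: COUNT(*) is an aggregate and cannot be used in WHERE

Fix: GROUP BY title, then filter groups with HAVING COUNT(*) > 1

Corrected query:
SELECT title FROM books GROUP BY title HAVING COUNT(*) > 1

Result:
(no rows)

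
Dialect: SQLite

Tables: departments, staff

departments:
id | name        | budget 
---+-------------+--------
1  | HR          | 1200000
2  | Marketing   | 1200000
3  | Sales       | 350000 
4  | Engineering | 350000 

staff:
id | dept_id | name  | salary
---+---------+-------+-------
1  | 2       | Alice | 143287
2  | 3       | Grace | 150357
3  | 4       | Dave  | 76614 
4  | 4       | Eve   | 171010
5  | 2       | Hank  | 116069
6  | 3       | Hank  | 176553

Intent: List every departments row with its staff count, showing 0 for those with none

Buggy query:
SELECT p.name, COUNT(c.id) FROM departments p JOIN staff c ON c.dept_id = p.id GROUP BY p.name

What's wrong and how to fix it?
Bug: An inner join excludes parents with zero children

Fix: Switch to LEFT JOIN to retain unmatched parent rows

Corrected query:
SELECT p.name, COUNT(c.id) FROM departments p LEFT JOIN staff c ON c.dept_id = p.id GROUP BY p.name

Result:
name        | COUNT(c.id)
------------+------------
Engineering | 2          
HR          | 0          
Marketing   | 2          
Sales       | 2          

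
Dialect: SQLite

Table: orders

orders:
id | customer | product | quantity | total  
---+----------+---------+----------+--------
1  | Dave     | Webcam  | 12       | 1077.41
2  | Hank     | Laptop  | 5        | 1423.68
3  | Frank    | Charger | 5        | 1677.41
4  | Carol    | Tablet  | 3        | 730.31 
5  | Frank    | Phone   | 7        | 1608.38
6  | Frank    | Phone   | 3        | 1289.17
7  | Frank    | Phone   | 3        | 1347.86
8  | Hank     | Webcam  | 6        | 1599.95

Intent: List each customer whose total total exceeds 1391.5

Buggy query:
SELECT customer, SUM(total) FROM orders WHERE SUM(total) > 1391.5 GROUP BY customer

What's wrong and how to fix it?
Bug: WHERE runs before GROUP BY, so aggregates aren't available there

Fix: Use HAVING (which filters groups after aggregation) instead of WHERE

Corrected query:
SELECT customer, SUM(total) FROM orders GROUP BY customer HAVING SUM(total) > 1391.5

Result:
customer | SUM(total)
---------+-----------
Frank    | 5922.82   
Hank     | 3023.63   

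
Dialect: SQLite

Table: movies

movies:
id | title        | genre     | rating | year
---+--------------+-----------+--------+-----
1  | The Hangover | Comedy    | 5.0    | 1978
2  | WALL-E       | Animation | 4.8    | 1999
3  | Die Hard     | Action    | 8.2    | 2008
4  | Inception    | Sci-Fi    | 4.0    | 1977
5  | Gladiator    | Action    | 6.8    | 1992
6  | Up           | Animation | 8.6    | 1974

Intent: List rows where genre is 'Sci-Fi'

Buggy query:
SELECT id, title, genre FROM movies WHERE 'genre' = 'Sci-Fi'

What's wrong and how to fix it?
Bug: 'genre' in single quotes is a string literal, not the column; the comparison is literal-vs-literal and never true

Fix: Remove the quotes around the column name (or use double quotes for an identifier)

Corrected query:
SELECT id, title, genre FROM movies WHERE genre = 'Sci-Fi'

Result:
id | title     | genre 
---+-----------+-------
4  | Inception | Sci-Fi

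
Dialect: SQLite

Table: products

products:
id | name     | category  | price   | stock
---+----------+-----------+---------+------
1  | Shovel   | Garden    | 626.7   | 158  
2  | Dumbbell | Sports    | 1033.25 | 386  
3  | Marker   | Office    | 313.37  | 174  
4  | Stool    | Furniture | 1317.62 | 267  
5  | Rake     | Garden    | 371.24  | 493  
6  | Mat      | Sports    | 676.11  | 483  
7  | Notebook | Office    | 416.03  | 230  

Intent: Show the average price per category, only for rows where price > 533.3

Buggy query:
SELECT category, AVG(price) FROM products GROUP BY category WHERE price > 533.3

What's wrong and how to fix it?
Bug: WHERE cannot follow GROUP BY

Fix: Place WHERE between FROM and GROUP BY

Corrected query:
SELECT category, AVG(price) FROM products WHERE price > 533.3 GROUP BY category

Result:
category  | AVG(price)
----------+-----------
Furniture | 1317.62   
Garden    | 626.7     
Sports    | 854.68    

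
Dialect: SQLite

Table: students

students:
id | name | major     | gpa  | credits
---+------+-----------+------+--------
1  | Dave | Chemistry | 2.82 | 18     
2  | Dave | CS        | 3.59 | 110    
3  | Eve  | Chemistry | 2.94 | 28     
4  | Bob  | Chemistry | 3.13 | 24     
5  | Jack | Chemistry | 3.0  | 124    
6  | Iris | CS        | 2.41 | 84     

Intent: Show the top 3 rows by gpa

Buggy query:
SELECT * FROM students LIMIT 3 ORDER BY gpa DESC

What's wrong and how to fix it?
Bug: LIMIT must come after ORDER BY

Fix: Swap the clauses: ORDER BY first, then LIMIT

Corrected query:
SELECT * FROM students ORDER BY gpa DESC LIMIT 3

Result:
id | name | major     | gpa  | credits
---+------+-----------+------+--------
2  | Dave | CS        | 3.59 | 110    
4  | Bob  | Chemistry | 3.13 | 24     
5  | Jack | Chemistry | 3    | 124    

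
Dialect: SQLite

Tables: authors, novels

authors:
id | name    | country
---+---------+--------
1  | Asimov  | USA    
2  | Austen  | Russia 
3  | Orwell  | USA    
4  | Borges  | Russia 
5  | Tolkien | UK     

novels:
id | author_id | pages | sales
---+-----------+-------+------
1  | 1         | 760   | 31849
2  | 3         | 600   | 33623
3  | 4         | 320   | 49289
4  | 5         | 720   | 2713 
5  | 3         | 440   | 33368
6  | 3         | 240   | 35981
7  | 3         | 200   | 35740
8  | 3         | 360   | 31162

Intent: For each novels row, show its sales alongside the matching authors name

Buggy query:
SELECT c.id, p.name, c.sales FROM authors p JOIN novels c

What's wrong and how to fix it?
Bug: Missing join condition: each novels row is matched to all authors rows instead of just its own

Fix: Specify the join condition linking the foreign key to the parent id

Corrected query:
SELECT c.id, p.name, c.sales FROM authors p JOIN novels c ON c.author_id = p.id

Result:
id | name    | sales
---+---------+------
1  | Asimov  | 31849
2  | Orwell  | 33623
3  | Borges  | 49289
4  | Tolkien | 2713 
5  | Orwell  | 33368
6  | Orwell  | 35981
7  | Orwell  | 35740
8  | Orwell  | 31162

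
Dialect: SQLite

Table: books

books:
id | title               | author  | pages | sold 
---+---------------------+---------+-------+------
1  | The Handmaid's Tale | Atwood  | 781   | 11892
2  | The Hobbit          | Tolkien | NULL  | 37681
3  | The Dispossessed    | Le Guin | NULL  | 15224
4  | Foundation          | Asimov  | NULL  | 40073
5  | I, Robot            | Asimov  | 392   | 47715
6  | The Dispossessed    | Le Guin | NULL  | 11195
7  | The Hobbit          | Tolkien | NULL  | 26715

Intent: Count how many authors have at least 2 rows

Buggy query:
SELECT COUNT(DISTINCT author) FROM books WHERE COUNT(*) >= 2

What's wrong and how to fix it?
Bug: COUNT(*) cannot appear in WHERE; the per-group count doesn't exist yet

Fix: Use a subquery that GROUPs and filters with HAVING, then count its rows

Corrected query:
SELECT COUNT(*) FROM (SELECT author FROM books GROUP BY author HAVING COUNT(*) >= 2)

Result:
COUNT(*)
--------
3       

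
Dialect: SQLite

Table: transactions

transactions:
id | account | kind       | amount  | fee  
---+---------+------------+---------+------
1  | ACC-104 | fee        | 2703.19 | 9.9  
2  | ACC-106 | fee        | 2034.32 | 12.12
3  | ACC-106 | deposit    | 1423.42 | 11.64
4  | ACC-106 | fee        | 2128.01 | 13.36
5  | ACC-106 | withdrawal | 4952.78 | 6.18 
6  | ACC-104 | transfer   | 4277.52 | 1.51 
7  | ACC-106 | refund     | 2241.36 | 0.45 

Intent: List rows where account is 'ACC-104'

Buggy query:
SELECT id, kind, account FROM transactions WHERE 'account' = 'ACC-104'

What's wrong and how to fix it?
Bug: 'account' in single quotes is a string literal, not the column; the comparison is literal-vs-literal and never true

Fix: Remove the quotes around the column name (or use double quotes for an identifier)

Corrected query:
SELECT id, kind, account FROM transactions WHERE account = 'ACC-104'

Result:
id | kind     | account
---+----------+--------
1  | fee      | ACC-104
6  | transfer | ACC-104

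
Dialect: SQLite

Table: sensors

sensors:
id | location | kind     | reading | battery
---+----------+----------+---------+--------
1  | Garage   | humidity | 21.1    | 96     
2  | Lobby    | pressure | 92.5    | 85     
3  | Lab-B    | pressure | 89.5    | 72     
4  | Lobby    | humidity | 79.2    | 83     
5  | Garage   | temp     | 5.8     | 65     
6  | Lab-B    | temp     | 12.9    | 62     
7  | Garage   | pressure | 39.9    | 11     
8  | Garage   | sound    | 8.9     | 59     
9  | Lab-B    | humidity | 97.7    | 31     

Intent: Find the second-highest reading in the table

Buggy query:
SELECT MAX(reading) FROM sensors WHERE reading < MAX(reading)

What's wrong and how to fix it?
Bug: MAX(reading) on the right of the comparison is an aggregate-in-WHERE error

Fix: Put the inner MAX in a scalar subquery

Corrected query:
SELECT MAX(reading) FROM sensors WHERE reading < (SELECT MAX(reading) FROM sensors)

Result:
MAX(reading)
------------
92.5        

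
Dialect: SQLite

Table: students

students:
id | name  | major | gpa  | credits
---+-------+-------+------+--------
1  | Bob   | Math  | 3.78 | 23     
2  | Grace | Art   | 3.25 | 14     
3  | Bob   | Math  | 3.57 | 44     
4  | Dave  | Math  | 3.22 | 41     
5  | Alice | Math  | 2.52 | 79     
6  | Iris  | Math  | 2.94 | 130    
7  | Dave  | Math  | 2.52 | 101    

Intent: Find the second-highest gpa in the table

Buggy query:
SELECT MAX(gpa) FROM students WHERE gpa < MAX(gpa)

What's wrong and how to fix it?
Bug: The inner MAX is an aggregate inside WHERE, which is not allowed

Fix: Compute the overall MAX in a subquery, then take MAX of rows below it

Corrected query:
SELECT MAX(gpa) FROM students WHERE gpa < (SELECT MAX(gpa) FROM students)

Result:
MAX(gpa)
--------
3.57    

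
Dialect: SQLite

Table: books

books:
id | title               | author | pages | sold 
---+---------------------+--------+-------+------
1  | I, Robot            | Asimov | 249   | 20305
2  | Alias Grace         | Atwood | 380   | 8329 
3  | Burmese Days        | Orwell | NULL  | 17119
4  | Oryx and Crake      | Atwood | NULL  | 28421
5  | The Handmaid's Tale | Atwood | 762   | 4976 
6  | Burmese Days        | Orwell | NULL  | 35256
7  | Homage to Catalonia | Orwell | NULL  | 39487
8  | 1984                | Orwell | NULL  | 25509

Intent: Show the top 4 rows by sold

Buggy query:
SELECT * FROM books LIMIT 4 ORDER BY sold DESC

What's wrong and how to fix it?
Bug: ORDER BY cannot follow LIMIT; LIMIT is the final clause

Fix: Sort with ORDER BY, then apply LIMIT

Corrected query:
SELECT * FROM books ORDER BY sold DESC LIMIT 4

Result:
id | title               | author | pages | sold 
---+---------------------+--------+-------+------
7  | Homage to Catalonia | Orwell | NULL  | 39487
6  | Burmese Days        | Orwell | NULL  | 35256
4  | Oryx and Crake      | Atwood | NULL  | 28421
8  | 1984                | Orwell | NULL  | 25509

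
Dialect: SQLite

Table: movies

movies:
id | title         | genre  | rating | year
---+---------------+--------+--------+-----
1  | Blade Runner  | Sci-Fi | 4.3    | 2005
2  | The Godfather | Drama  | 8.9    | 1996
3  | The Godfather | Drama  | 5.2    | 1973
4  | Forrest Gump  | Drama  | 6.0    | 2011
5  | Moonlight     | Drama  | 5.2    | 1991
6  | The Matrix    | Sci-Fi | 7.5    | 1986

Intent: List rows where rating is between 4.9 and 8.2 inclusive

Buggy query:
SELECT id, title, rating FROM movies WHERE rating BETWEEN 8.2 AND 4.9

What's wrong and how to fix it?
Bug: BETWEEN expects the lower bound first; with 8.2 AND 4.9 the range is empty

Fix: Write BETWEEN 4.9 AND 8.2

Corrected query:
SELECT id, title, rating FROM movies WHERE rating BETWEEN 4.9 AND 8.2

Result:
id | title         | rating
---+---------------+-------
3  | The Godfather | 5.2   
4  | Forrest Gump  | 6     
5  | Moonlight     | 5.2   
6  | The Matrix    | 7.5   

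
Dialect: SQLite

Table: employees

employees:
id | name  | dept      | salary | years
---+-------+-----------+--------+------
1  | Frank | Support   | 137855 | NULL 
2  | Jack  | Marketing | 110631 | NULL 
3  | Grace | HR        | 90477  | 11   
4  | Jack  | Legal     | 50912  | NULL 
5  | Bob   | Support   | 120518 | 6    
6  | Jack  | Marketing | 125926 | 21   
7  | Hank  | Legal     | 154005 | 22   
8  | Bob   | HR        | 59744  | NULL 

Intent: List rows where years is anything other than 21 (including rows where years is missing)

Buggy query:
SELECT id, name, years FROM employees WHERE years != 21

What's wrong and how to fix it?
Bug: 'years != 21' is unknown when years is NULL, so NULL rows are silently excluded

Fix: Add an explicit OR years IS NULL to include the missing-value rows

Corrected query:
SELECT id, name, years FROM employees WHERE years != 21 OR years IS NULL

Result:
id | name  | years
---+-------+------
1  | Frank | NULL 
2  | Jack  | NULL 
3  | Grace | 11   
4  | Jack  | NULL 
5  | Bob   | 6    
7  | Hank  | 22   
8  | Bob   | NULL 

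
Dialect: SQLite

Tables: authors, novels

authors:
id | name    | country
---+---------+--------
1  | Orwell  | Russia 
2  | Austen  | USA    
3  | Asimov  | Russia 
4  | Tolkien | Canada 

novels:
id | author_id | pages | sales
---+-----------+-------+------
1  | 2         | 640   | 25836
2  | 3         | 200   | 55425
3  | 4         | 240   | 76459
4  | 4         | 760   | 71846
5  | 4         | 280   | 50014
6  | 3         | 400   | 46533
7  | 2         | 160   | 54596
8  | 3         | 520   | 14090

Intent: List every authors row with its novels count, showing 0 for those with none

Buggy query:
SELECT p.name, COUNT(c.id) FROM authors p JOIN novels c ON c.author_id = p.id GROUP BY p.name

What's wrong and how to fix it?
Bug: An inner join excludes parents with zero children

Fix: Switch to LEFT JOIN to retain unmatched parent rows

Corrected query:
SELECT p.name, COUNT(c.id) FROM authors p LEFT JOIN novels c ON c.author_id = p.id GROUP BY p.name

Result:
name    | COUNT(c.id)
--------+------------
Asimov  | 3          
Austen  | 2          
Orwell  | 0          
Tolkien | 3          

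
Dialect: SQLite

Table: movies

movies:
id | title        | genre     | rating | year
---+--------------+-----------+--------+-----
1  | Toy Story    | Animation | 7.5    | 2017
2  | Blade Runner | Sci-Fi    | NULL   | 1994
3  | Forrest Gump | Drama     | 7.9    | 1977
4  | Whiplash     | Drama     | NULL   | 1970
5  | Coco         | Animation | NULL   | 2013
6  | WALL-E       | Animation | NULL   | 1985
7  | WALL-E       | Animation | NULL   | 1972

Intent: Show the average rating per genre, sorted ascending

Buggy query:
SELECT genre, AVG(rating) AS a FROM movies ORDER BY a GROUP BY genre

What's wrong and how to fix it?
Bug: ORDER BY appears before GROUP BY; SQL clause order requires GROUP BY first

Fix: Reorder: SELECT … FROM … GROUP BY … ORDER BY …

Corrected query:
SELECT genre, AVG(rating) AS a FROM movies GROUP BY genre ORDER BY a

Result:
genre     | a   
----------+-----
Sci-Fi    | NULL
Animation | 7.5 
Drama     | 7.9 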